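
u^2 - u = u*(u - 1)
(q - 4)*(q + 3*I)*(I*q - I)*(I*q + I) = -q^4 + 4*q^3 - 3*I*q^3 + q^2 + 12*I*q^2 - 4*q + 3*I*q - 12*I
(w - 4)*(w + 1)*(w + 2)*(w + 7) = w^4 + 6*w^3 - 17*w^2 - 78*w - 56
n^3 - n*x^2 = n*(n - x)*(n + x)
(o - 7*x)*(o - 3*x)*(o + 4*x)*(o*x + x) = o^4*x - 6*o^3*x^2 + o^3*x - 19*o^2*x^3 - 6*o^2*x^2 + 84*o*x^4 - 19*o*x^3 + 84*x^4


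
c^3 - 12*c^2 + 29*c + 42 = (c - 7)*(c - 6)*(c + 1)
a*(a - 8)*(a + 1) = a^3 - 7*a^2 - 8*a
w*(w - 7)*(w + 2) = w^3 - 5*w^2 - 14*w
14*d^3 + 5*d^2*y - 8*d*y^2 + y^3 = (-7*d + y)*(-2*d + y)*(d + y)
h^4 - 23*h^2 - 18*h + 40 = (h - 5)*(h - 1)*(h + 2)*(h + 4)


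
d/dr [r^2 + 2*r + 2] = 2*r + 2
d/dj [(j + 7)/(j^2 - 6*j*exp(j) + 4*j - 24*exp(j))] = (j^2 - 6*j*exp(j) + 4*j + 2*(j + 7)*(3*j*exp(j) - j + 15*exp(j) - 2) - 24*exp(j))/(j^2 - 6*j*exp(j) + 4*j - 24*exp(j))^2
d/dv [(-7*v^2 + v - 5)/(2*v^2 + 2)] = (-v^2 - 4*v + 1)/(2*(v^4 + 2*v^2 + 1))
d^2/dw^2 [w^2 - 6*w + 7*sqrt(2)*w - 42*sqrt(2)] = 2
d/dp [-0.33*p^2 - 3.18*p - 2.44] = -0.66*p - 3.18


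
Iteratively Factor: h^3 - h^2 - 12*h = (h + 3)*(h^2 - 4*h) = (h - 4)*(h + 3)*(h)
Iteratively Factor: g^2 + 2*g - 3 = (g - 1)*(g + 3)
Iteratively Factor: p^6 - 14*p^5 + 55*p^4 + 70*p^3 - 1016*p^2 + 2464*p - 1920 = (p - 2)*(p^5 - 12*p^4 + 31*p^3 + 132*p^2 - 752*p + 960) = (p - 4)*(p - 2)*(p^4 - 8*p^3 - p^2 + 128*p - 240) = (p - 5)*(p - 4)*(p - 2)*(p^3 - 3*p^2 - 16*p + 48) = (p - 5)*(p - 4)*(p - 2)*(p + 4)*(p^2 - 7*p + 12) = (p - 5)*(p - 4)*(p - 3)*(p - 2)*(p + 4)*(p - 4)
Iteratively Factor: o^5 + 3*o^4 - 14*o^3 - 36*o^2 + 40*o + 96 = (o + 2)*(o^4 + o^3 - 16*o^2 - 4*o + 48) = (o + 2)^2*(o^3 - o^2 - 14*o + 24) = (o - 2)*(o + 2)^2*(o^2 + o - 12) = (o - 2)*(o + 2)^2*(o + 4)*(o - 3)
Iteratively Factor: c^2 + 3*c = (c)*(c + 3)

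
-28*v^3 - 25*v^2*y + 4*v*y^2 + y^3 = (-4*v + y)*(v + y)*(7*v + y)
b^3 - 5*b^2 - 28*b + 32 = (b - 8)*(b - 1)*(b + 4)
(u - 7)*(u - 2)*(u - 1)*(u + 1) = u^4 - 9*u^3 + 13*u^2 + 9*u - 14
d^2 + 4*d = d*(d + 4)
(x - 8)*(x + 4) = x^2 - 4*x - 32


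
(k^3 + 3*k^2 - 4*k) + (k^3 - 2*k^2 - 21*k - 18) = 2*k^3 + k^2 - 25*k - 18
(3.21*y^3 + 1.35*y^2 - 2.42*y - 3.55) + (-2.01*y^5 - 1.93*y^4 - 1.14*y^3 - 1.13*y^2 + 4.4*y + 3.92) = -2.01*y^5 - 1.93*y^4 + 2.07*y^3 + 0.22*y^2 + 1.98*y + 0.37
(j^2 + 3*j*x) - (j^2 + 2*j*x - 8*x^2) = j*x + 8*x^2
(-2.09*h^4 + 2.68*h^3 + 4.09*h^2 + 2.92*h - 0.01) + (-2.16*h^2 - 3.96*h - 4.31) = -2.09*h^4 + 2.68*h^3 + 1.93*h^2 - 1.04*h - 4.32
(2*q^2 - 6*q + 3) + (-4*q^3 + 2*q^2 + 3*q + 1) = -4*q^3 + 4*q^2 - 3*q + 4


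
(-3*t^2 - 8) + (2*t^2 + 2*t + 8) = -t^2 + 2*t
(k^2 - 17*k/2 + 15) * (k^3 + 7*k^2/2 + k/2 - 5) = k^5 - 5*k^4 - 57*k^3/4 + 173*k^2/4 + 50*k - 75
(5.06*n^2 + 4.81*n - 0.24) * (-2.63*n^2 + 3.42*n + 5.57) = -13.3078*n^4 + 4.6549*n^3 + 45.2656*n^2 + 25.9709*n - 1.3368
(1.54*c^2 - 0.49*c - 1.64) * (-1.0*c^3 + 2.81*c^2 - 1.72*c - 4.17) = -1.54*c^5 + 4.8174*c^4 - 2.3857*c^3 - 10.1874*c^2 + 4.8641*c + 6.8388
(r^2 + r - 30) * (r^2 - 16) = r^4 + r^3 - 46*r^2 - 16*r + 480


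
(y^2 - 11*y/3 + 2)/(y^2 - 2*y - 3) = (y - 2/3)/(y + 1)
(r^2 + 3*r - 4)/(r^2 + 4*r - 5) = (r + 4)/(r + 5)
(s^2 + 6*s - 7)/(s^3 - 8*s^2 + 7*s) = (s + 7)/(s*(s - 7))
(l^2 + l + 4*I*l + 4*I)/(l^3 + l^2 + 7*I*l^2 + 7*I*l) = (l + 4*I)/(l*(l + 7*I))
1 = 1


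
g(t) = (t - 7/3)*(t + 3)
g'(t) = 2*t + 2/3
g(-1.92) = -4.59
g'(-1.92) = -3.17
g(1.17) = -4.85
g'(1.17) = 3.01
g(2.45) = 0.64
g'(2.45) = 5.57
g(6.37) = 37.82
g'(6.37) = 13.41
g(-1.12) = -6.49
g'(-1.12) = -1.57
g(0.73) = -5.98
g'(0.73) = 2.13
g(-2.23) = -3.51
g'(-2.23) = -3.79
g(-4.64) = 11.44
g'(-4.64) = -8.61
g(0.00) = -7.00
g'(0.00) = 0.67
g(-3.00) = 0.00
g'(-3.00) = -5.33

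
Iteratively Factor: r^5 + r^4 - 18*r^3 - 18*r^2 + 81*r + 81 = (r - 3)*(r^4 + 4*r^3 - 6*r^2 - 36*r - 27) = (r - 3)^2*(r^3 + 7*r^2 + 15*r + 9) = (r - 3)^2*(r + 3)*(r^2 + 4*r + 3) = (r - 3)^2*(r + 1)*(r + 3)*(r + 3)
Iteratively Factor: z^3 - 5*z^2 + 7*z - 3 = (z - 3)*(z^2 - 2*z + 1) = (z - 3)*(z - 1)*(z - 1)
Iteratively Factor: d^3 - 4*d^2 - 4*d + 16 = (d - 4)*(d^2 - 4) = (d - 4)*(d + 2)*(d - 2)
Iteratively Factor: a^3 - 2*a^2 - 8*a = (a - 4)*(a^2 + 2*a) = (a - 4)*(a + 2)*(a)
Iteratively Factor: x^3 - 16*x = (x)*(x^2 - 16) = x*(x + 4)*(x - 4)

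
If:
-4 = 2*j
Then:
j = -2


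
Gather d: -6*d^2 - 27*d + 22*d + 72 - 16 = -6*d^2 - 5*d + 56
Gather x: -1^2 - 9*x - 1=-9*x - 2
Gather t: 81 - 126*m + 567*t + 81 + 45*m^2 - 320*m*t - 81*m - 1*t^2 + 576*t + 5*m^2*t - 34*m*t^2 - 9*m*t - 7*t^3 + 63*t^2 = 45*m^2 - 207*m - 7*t^3 + t^2*(62 - 34*m) + t*(5*m^2 - 329*m + 1143) + 162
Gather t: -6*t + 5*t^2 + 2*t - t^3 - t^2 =-t^3 + 4*t^2 - 4*t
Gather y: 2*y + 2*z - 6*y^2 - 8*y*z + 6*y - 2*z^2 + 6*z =-6*y^2 + y*(8 - 8*z) - 2*z^2 + 8*z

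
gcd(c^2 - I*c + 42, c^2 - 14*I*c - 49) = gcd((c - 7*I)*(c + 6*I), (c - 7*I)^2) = c - 7*I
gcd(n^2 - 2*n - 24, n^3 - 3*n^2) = 1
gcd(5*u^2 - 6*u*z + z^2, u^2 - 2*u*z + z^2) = -u + z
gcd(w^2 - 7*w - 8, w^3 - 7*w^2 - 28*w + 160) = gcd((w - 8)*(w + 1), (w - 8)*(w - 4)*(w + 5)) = w - 8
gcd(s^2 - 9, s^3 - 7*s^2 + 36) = s - 3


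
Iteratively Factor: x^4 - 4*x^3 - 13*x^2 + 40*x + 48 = (x + 3)*(x^3 - 7*x^2 + 8*x + 16) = (x + 1)*(x + 3)*(x^2 - 8*x + 16) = (x - 4)*(x + 1)*(x + 3)*(x - 4)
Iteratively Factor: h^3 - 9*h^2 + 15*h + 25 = (h + 1)*(h^2 - 10*h + 25) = (h - 5)*(h + 1)*(h - 5)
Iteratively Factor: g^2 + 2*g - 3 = (g + 3)*(g - 1)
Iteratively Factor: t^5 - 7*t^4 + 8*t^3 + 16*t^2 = (t - 4)*(t^4 - 3*t^3 - 4*t^2) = t*(t - 4)*(t^3 - 3*t^2 - 4*t) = t^2*(t - 4)*(t^2 - 3*t - 4) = t^2*(t - 4)*(t + 1)*(t - 4)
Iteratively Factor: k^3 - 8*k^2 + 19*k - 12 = (k - 1)*(k^2 - 7*k + 12) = (k - 3)*(k - 1)*(k - 4)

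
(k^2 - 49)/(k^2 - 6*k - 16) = (49 - k^2)/(-k^2 + 6*k + 16)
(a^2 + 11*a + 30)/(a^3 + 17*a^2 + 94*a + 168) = (a + 5)/(a^2 + 11*a + 28)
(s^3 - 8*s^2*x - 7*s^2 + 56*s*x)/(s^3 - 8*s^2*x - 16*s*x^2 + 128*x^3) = s*(7 - s)/(-s^2 + 16*x^2)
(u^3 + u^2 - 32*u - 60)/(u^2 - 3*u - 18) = (u^2 + 7*u + 10)/(u + 3)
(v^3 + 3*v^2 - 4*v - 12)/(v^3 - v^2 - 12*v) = (v^2 - 4)/(v*(v - 4))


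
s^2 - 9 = (s - 3)*(s + 3)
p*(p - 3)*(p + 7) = p^3 + 4*p^2 - 21*p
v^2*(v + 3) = v^3 + 3*v^2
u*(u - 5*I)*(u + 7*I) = u^3 + 2*I*u^2 + 35*u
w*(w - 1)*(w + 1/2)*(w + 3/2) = w^4 + w^3 - 5*w^2/4 - 3*w/4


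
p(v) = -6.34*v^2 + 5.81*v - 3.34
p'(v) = 5.81 - 12.68*v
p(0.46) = -2.01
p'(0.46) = -0.02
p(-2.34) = -51.65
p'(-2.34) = 35.48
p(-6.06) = -271.38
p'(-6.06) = 82.65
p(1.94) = -15.93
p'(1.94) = -18.79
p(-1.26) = -20.73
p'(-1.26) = 21.79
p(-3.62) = -107.45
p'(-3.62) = 51.71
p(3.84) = -74.52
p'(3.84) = -42.88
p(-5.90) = -258.31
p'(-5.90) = 80.62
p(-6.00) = -266.44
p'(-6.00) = 81.89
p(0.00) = -3.34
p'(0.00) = 5.81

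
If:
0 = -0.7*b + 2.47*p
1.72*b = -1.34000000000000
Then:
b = -0.78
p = -0.22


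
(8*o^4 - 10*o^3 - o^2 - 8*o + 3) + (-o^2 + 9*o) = 8*o^4 - 10*o^3 - 2*o^2 + o + 3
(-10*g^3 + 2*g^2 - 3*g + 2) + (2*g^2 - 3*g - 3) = -10*g^3 + 4*g^2 - 6*g - 1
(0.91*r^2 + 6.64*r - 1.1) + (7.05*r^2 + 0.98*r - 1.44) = 7.96*r^2 + 7.62*r - 2.54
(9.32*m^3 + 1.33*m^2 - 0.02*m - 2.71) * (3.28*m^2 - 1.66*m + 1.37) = 30.5696*m^5 - 11.1088*m^4 + 10.495*m^3 - 7.0335*m^2 + 4.4712*m - 3.7127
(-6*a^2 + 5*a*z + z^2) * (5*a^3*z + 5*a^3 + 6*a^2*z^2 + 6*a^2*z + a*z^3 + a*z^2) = -30*a^5*z - 30*a^5 - 11*a^4*z^2 - 11*a^4*z + 29*a^3*z^3 + 29*a^3*z^2 + 11*a^2*z^4 + 11*a^2*z^3 + a*z^5 + a*z^4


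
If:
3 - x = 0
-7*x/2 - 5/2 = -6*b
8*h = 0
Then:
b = 13/6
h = 0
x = 3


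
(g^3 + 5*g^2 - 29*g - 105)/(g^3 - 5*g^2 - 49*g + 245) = (g + 3)/(g - 7)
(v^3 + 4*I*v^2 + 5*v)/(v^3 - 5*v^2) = (v^2 + 4*I*v + 5)/(v*(v - 5))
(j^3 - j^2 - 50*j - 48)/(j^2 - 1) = (j^2 - 2*j - 48)/(j - 1)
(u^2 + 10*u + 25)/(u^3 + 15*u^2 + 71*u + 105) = (u + 5)/(u^2 + 10*u + 21)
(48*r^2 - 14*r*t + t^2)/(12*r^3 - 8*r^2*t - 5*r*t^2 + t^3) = (8*r - t)/(2*r^2 - r*t - t^2)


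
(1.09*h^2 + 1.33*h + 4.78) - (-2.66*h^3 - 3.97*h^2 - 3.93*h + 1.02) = 2.66*h^3 + 5.06*h^2 + 5.26*h + 3.76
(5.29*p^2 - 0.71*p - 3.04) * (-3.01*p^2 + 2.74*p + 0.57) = -15.9229*p^4 + 16.6317*p^3 + 10.2203*p^2 - 8.7343*p - 1.7328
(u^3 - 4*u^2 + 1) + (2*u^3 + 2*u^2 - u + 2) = 3*u^3 - 2*u^2 - u + 3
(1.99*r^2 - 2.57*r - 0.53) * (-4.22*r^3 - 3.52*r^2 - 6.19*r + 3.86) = -8.3978*r^5 + 3.8406*r^4 - 1.0351*r^3 + 25.4553*r^2 - 6.6395*r - 2.0458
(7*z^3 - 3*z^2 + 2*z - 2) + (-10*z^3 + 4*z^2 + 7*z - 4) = -3*z^3 + z^2 + 9*z - 6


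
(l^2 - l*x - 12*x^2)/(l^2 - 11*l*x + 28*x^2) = (-l - 3*x)/(-l + 7*x)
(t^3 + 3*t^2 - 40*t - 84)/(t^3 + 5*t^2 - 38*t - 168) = (t + 2)/(t + 4)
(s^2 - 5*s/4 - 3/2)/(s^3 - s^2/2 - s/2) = (-4*s^2 + 5*s + 6)/(2*s*(-2*s^2 + s + 1))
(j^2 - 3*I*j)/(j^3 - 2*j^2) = (j - 3*I)/(j*(j - 2))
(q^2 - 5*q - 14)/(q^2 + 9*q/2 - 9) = 2*(q^2 - 5*q - 14)/(2*q^2 + 9*q - 18)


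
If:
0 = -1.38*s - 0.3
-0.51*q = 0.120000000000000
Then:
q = -0.24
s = -0.22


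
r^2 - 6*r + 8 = (r - 4)*(r - 2)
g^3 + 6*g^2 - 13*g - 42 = (g - 3)*(g + 2)*(g + 7)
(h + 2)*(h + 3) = h^2 + 5*h + 6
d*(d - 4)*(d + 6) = d^3 + 2*d^2 - 24*d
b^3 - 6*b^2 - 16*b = b*(b - 8)*(b + 2)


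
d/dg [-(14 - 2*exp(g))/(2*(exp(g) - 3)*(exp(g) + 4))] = (-exp(2*g) + 14*exp(g) - 5)*exp(g)/(exp(4*g) + 2*exp(3*g) - 23*exp(2*g) - 24*exp(g) + 144)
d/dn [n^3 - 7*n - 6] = 3*n^2 - 7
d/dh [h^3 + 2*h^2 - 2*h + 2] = 3*h^2 + 4*h - 2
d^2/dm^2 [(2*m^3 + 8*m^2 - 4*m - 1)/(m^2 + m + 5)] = 2*(-20*m^3 - 93*m^2 + 207*m + 224)/(m^6 + 3*m^5 + 18*m^4 + 31*m^3 + 90*m^2 + 75*m + 125)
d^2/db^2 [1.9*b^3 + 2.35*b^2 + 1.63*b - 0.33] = 11.4*b + 4.7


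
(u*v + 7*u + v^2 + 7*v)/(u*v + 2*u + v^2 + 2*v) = (v + 7)/(v + 2)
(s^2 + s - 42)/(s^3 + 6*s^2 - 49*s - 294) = (s - 6)/(s^2 - s - 42)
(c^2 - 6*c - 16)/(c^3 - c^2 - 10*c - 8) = (c - 8)/(c^2 - 3*c - 4)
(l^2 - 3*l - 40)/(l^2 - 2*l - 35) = (l - 8)/(l - 7)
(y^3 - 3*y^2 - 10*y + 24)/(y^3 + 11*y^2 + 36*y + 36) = (y^2 - 6*y + 8)/(y^2 + 8*y + 12)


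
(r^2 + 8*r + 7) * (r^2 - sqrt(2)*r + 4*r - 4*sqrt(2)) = r^4 - sqrt(2)*r^3 + 12*r^3 - 12*sqrt(2)*r^2 + 39*r^2 - 39*sqrt(2)*r + 28*r - 28*sqrt(2)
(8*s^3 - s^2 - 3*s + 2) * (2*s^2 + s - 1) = 16*s^5 + 6*s^4 - 15*s^3 + 2*s^2 + 5*s - 2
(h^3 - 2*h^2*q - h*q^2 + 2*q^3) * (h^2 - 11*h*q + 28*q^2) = h^5 - 13*h^4*q + 49*h^3*q^2 - 43*h^2*q^3 - 50*h*q^4 + 56*q^5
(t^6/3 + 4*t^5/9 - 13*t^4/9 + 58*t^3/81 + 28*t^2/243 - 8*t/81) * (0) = 0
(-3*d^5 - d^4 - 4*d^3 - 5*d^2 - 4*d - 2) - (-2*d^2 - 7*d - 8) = -3*d^5 - d^4 - 4*d^3 - 3*d^2 + 3*d + 6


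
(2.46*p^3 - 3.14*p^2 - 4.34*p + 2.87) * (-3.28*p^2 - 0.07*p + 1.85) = -8.0688*p^5 + 10.127*p^4 + 19.006*p^3 - 14.9188*p^2 - 8.2299*p + 5.3095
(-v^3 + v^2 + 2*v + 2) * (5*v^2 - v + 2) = -5*v^5 + 6*v^4 + 7*v^3 + 10*v^2 + 2*v + 4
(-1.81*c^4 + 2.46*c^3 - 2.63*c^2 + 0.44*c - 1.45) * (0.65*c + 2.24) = -1.1765*c^5 - 2.4554*c^4 + 3.8009*c^3 - 5.6052*c^2 + 0.0431000000000001*c - 3.248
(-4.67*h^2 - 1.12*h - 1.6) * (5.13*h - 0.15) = -23.9571*h^3 - 5.0451*h^2 - 8.04*h + 0.24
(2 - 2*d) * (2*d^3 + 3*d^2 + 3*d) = -4*d^4 - 2*d^3 + 6*d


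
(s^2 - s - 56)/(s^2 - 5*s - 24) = (s + 7)/(s + 3)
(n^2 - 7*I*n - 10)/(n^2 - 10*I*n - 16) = (n - 5*I)/(n - 8*I)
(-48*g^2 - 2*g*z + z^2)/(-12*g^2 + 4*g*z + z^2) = (-8*g + z)/(-2*g + z)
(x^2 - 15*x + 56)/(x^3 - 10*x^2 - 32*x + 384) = (x - 7)/(x^2 - 2*x - 48)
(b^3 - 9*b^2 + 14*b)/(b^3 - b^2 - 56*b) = (-b^2 + 9*b - 14)/(-b^2 + b + 56)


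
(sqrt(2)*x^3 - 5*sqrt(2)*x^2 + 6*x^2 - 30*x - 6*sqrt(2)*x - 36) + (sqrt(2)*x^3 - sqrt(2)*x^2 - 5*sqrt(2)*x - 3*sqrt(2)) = 2*sqrt(2)*x^3 - 6*sqrt(2)*x^2 + 6*x^2 - 30*x - 11*sqrt(2)*x - 36 - 3*sqrt(2)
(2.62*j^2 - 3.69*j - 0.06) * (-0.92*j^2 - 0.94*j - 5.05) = -2.4104*j^4 + 0.932*j^3 - 9.7072*j^2 + 18.6909*j + 0.303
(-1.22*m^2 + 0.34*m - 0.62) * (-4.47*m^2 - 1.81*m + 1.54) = 5.4534*m^4 + 0.6884*m^3 + 0.2772*m^2 + 1.6458*m - 0.9548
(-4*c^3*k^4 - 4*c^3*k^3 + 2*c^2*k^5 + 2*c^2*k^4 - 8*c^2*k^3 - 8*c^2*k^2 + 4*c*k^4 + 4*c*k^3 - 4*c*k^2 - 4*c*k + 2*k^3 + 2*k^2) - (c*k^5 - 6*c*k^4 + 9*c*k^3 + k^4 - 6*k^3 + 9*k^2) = -4*c^3*k^4 - 4*c^3*k^3 + 2*c^2*k^5 + 2*c^2*k^4 - 8*c^2*k^3 - 8*c^2*k^2 - c*k^5 + 10*c*k^4 - 5*c*k^3 - 4*c*k^2 - 4*c*k - k^4 + 8*k^3 - 7*k^2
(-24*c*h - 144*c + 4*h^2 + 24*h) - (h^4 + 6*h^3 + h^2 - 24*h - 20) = -24*c*h - 144*c - h^4 - 6*h^3 + 3*h^2 + 48*h + 20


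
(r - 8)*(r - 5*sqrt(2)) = r^2 - 8*r - 5*sqrt(2)*r + 40*sqrt(2)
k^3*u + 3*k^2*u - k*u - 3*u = (k - 1)*(k + 3)*(k*u + u)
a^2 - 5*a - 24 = (a - 8)*(a + 3)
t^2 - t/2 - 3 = (t - 2)*(t + 3/2)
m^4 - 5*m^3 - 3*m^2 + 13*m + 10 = (m - 5)*(m - 2)*(m + 1)^2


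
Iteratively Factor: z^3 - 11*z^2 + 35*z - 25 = (z - 5)*(z^2 - 6*z + 5) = (z - 5)*(z - 1)*(z - 5)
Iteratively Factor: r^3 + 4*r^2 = (r + 4)*(r^2) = r*(r + 4)*(r)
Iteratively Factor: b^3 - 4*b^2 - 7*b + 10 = (b + 2)*(b^2 - 6*b + 5) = (b - 5)*(b + 2)*(b - 1)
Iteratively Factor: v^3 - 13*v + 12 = (v - 3)*(v^2 + 3*v - 4) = (v - 3)*(v - 1)*(v + 4)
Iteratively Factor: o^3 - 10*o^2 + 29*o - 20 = (o - 5)*(o^2 - 5*o + 4) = (o - 5)*(o - 4)*(o - 1)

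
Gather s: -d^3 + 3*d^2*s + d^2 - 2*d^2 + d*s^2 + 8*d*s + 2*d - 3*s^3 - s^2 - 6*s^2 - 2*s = -d^3 - d^2 + 2*d - 3*s^3 + s^2*(d - 7) + s*(3*d^2 + 8*d - 2)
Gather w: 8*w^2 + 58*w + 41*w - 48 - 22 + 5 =8*w^2 + 99*w - 65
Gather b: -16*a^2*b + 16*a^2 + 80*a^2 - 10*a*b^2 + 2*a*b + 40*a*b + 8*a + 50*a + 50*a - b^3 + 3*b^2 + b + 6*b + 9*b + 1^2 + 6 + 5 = 96*a^2 + 108*a - b^3 + b^2*(3 - 10*a) + b*(-16*a^2 + 42*a + 16) + 12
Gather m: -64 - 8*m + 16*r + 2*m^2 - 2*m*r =2*m^2 + m*(-2*r - 8) + 16*r - 64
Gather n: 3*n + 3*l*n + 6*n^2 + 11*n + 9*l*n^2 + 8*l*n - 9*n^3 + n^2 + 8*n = -9*n^3 + n^2*(9*l + 7) + n*(11*l + 22)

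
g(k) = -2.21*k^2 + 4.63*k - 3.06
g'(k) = 4.63 - 4.42*k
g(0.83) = -0.74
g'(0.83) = 0.96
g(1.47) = -1.03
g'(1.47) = -1.87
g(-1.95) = -20.49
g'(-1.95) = 13.25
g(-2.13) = -22.95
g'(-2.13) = 14.04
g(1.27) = -0.74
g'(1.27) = -0.98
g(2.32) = -4.21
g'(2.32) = -5.62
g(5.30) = -40.60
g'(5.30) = -18.80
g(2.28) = -3.99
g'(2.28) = -5.45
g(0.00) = -3.06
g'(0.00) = 4.63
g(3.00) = -9.06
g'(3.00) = -8.63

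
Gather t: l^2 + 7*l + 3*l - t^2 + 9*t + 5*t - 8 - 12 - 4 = l^2 + 10*l - t^2 + 14*t - 24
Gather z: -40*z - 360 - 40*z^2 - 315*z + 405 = -40*z^2 - 355*z + 45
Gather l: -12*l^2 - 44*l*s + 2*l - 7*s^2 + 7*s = -12*l^2 + l*(2 - 44*s) - 7*s^2 + 7*s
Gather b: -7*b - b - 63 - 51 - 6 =-8*b - 120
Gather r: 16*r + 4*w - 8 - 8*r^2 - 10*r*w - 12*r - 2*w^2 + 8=-8*r^2 + r*(4 - 10*w) - 2*w^2 + 4*w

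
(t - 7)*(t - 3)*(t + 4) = t^3 - 6*t^2 - 19*t + 84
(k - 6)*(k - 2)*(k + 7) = k^3 - k^2 - 44*k + 84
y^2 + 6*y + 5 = (y + 1)*(y + 5)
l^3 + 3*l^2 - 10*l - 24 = (l - 3)*(l + 2)*(l + 4)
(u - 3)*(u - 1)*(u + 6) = u^3 + 2*u^2 - 21*u + 18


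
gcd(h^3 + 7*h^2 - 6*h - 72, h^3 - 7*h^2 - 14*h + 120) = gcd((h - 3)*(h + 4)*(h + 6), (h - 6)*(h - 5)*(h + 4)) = h + 4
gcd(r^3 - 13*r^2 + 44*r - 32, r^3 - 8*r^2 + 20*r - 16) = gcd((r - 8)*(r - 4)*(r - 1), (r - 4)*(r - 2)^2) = r - 4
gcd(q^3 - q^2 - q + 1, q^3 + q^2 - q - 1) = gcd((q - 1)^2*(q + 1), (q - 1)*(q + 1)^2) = q^2 - 1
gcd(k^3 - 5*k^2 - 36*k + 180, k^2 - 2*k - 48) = k + 6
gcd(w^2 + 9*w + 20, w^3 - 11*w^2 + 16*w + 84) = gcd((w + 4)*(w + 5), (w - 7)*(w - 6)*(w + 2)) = 1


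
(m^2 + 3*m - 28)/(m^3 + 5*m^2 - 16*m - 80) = (m + 7)/(m^2 + 9*m + 20)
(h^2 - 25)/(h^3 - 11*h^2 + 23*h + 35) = (h + 5)/(h^2 - 6*h - 7)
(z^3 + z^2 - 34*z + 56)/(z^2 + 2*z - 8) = (z^2 + 3*z - 28)/(z + 4)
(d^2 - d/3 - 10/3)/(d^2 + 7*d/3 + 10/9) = 3*(d - 2)/(3*d + 2)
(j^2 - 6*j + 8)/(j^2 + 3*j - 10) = (j - 4)/(j + 5)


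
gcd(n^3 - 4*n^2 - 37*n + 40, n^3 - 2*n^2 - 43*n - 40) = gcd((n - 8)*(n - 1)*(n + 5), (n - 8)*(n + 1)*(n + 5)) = n^2 - 3*n - 40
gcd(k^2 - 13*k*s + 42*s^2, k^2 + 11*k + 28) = 1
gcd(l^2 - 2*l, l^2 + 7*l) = l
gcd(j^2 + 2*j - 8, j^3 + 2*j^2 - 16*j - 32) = j + 4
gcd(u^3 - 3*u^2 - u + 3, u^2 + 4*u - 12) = 1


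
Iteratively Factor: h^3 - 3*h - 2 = (h + 1)*(h^2 - h - 2) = (h - 2)*(h + 1)*(h + 1)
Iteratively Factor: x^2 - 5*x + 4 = (x - 4)*(x - 1)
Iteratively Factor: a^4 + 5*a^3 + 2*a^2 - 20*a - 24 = (a + 3)*(a^3 + 2*a^2 - 4*a - 8) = (a - 2)*(a + 3)*(a^2 + 4*a + 4) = (a - 2)*(a + 2)*(a + 3)*(a + 2)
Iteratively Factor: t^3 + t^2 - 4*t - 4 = (t + 2)*(t^2 - t - 2) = (t + 1)*(t + 2)*(t - 2)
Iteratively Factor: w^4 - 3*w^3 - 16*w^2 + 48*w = (w)*(w^3 - 3*w^2 - 16*w + 48) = w*(w - 4)*(w^2 + w - 12) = w*(w - 4)*(w - 3)*(w + 4)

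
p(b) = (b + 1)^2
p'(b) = 2*b + 2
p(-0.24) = 0.58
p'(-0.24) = 1.52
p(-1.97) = 0.94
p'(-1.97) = -1.94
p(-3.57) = 6.60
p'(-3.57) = -5.14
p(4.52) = 30.47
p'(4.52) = 11.04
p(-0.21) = 0.62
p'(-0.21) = 1.58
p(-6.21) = 27.14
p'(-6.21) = -10.42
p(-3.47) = 6.10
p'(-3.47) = -4.94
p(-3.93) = 8.58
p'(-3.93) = -5.86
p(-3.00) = 4.00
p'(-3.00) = -4.00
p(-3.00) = 4.00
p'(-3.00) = -4.00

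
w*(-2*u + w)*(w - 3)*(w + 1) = -2*u*w^3 + 4*u*w^2 + 6*u*w + w^4 - 2*w^3 - 3*w^2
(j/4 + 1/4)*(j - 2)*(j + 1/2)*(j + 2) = j^4/4 + 3*j^3/8 - 7*j^2/8 - 3*j/2 - 1/2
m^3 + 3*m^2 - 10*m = m*(m - 2)*(m + 5)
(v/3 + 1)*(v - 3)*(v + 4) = v^3/3 + 4*v^2/3 - 3*v - 12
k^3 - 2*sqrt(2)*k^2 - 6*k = k*(k - 3*sqrt(2))*(k + sqrt(2))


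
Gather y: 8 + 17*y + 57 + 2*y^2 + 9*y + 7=2*y^2 + 26*y + 72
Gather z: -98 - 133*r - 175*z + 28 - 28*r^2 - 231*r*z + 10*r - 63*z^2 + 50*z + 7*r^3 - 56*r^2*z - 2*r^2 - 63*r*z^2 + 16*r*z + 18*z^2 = 7*r^3 - 30*r^2 - 123*r + z^2*(-63*r - 45) + z*(-56*r^2 - 215*r - 125) - 70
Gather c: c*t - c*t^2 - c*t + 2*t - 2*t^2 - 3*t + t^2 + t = -c*t^2 - t^2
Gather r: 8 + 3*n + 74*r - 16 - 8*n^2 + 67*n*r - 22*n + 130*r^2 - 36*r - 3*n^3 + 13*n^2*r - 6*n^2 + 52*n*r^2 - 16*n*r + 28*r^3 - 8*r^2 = -3*n^3 - 14*n^2 - 19*n + 28*r^3 + r^2*(52*n + 122) + r*(13*n^2 + 51*n + 38) - 8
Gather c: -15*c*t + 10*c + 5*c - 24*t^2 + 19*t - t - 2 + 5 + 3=c*(15 - 15*t) - 24*t^2 + 18*t + 6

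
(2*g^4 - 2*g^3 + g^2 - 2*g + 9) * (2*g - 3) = 4*g^5 - 10*g^4 + 8*g^3 - 7*g^2 + 24*g - 27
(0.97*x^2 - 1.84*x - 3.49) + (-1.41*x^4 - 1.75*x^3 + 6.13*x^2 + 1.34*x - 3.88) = -1.41*x^4 - 1.75*x^3 + 7.1*x^2 - 0.5*x - 7.37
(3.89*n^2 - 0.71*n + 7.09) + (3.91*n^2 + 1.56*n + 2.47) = 7.8*n^2 + 0.85*n + 9.56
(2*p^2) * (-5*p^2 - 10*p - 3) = -10*p^4 - 20*p^3 - 6*p^2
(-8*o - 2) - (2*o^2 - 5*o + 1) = -2*o^2 - 3*o - 3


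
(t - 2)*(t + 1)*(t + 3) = t^3 + 2*t^2 - 5*t - 6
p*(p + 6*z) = p^2 + 6*p*z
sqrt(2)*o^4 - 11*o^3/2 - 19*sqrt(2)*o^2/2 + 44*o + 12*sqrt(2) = (o - 3*sqrt(2))*(o - 2*sqrt(2))*(o + 2*sqrt(2))*(sqrt(2)*o + 1/2)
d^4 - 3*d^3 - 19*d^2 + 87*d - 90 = (d - 3)^2*(d - 2)*(d + 5)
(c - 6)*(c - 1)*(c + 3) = c^3 - 4*c^2 - 15*c + 18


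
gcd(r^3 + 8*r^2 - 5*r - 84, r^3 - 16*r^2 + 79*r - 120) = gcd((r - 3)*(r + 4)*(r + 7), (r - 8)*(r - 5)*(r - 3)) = r - 3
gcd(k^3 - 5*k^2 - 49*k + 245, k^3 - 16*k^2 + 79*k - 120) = k - 5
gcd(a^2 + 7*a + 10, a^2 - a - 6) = a + 2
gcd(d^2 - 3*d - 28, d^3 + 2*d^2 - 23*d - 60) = d + 4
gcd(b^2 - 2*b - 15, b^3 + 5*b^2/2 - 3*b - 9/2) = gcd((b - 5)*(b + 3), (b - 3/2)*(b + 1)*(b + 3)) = b + 3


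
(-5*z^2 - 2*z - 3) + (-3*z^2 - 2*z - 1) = -8*z^2 - 4*z - 4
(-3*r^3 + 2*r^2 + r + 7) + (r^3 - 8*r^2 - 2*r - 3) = -2*r^3 - 6*r^2 - r + 4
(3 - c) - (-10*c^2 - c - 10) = 10*c^2 + 13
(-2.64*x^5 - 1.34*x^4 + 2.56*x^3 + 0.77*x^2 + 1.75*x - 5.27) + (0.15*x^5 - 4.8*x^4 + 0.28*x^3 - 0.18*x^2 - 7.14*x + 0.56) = -2.49*x^5 - 6.14*x^4 + 2.84*x^3 + 0.59*x^2 - 5.39*x - 4.71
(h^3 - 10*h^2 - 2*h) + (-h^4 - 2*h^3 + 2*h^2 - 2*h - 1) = -h^4 - h^3 - 8*h^2 - 4*h - 1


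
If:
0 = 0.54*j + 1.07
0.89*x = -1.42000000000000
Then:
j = -1.98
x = -1.60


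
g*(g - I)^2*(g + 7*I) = g^4 + 5*I*g^3 + 13*g^2 - 7*I*g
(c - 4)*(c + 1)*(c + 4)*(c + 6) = c^4 + 7*c^3 - 10*c^2 - 112*c - 96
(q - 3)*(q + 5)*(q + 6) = q^3 + 8*q^2 - 3*q - 90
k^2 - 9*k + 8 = (k - 8)*(k - 1)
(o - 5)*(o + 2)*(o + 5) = o^3 + 2*o^2 - 25*o - 50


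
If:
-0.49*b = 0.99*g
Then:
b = -2.02040816326531*g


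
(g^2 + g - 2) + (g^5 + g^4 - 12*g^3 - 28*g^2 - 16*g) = g^5 + g^4 - 12*g^3 - 27*g^2 - 15*g - 2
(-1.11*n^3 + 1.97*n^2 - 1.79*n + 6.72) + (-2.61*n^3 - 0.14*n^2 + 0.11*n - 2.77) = -3.72*n^3 + 1.83*n^2 - 1.68*n + 3.95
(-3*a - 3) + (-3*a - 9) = -6*a - 12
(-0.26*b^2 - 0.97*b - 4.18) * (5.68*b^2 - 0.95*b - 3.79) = -1.4768*b^4 - 5.2626*b^3 - 21.8355*b^2 + 7.6473*b + 15.8422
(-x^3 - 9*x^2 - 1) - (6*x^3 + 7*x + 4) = -7*x^3 - 9*x^2 - 7*x - 5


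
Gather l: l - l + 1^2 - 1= 0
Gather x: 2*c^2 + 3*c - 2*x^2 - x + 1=2*c^2 + 3*c - 2*x^2 - x + 1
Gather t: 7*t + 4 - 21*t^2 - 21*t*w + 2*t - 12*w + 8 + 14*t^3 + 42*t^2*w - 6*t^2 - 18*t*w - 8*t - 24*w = 14*t^3 + t^2*(42*w - 27) + t*(1 - 39*w) - 36*w + 12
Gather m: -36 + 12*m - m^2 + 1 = -m^2 + 12*m - 35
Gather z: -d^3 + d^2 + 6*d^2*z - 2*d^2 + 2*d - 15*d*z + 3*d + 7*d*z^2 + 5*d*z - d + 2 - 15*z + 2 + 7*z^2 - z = -d^3 - d^2 + 4*d + z^2*(7*d + 7) + z*(6*d^2 - 10*d - 16) + 4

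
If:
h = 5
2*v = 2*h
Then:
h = 5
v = 5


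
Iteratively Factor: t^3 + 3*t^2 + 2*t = (t + 2)*(t^2 + t) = t*(t + 2)*(t + 1)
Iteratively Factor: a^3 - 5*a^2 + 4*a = (a - 4)*(a^2 - a) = (a - 4)*(a - 1)*(a)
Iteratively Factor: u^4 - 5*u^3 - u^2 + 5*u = (u + 1)*(u^3 - 6*u^2 + 5*u) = (u - 1)*(u + 1)*(u^2 - 5*u) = (u - 5)*(u - 1)*(u + 1)*(u)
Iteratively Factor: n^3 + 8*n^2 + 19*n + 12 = (n + 4)*(n^2 + 4*n + 3) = (n + 1)*(n + 4)*(n + 3)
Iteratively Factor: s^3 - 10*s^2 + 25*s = (s - 5)*(s^2 - 5*s) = (s - 5)^2*(s)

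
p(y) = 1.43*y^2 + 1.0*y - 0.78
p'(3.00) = 9.58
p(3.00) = 15.09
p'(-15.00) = -41.90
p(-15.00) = 305.97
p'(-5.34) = -14.27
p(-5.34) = 34.66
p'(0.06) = 1.17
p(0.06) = -0.71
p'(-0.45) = -0.29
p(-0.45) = -0.94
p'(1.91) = 6.46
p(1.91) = 6.35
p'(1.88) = 6.38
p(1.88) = 6.15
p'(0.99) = 3.83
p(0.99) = 1.61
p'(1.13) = 4.23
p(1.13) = 2.18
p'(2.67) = 8.64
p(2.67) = 12.08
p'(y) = 2.86*y + 1.0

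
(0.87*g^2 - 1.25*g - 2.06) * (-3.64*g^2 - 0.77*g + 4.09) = -3.1668*g^4 + 3.8801*g^3 + 12.0192*g^2 - 3.5263*g - 8.4254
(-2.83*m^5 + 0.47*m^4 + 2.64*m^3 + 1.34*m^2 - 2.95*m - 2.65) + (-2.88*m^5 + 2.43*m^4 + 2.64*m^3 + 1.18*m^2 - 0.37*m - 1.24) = -5.71*m^5 + 2.9*m^4 + 5.28*m^3 + 2.52*m^2 - 3.32*m - 3.89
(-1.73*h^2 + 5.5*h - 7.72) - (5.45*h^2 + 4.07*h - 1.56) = -7.18*h^2 + 1.43*h - 6.16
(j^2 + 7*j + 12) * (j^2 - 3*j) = j^4 + 4*j^3 - 9*j^2 - 36*j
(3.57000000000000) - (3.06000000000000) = 0.510000000000000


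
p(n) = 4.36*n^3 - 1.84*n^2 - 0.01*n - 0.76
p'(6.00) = 448.79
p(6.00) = 874.70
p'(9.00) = 1026.35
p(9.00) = 3028.55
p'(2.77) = 90.16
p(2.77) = 77.76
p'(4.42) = 239.26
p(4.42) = 339.74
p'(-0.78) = 10.82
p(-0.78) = -3.94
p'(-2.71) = 106.02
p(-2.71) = -101.02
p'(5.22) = 337.19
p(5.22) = 569.20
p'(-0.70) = 8.98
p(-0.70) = -3.15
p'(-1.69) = 43.57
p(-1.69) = -27.04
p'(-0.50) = 5.10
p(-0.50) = -1.76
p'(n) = 13.08*n^2 - 3.68*n - 0.01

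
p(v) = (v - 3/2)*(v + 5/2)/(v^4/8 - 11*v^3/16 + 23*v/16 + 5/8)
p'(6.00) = -2.03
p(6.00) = 1.68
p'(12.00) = -0.03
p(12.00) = 0.11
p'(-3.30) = -0.04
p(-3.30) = 0.11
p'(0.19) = 7.58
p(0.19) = -3.94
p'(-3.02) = -0.09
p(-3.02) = 0.09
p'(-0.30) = 109.64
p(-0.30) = -18.56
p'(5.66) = -4.76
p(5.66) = 2.74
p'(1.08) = 1.90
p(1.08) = -1.01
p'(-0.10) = 25.08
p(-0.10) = -7.97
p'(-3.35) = -0.03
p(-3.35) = 0.11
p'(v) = (v - 3/2)*(v + 5/2)*(-v^3/2 + 33*v^2/16 - 23/16)/(v^4/8 - 11*v^3/16 + 23*v/16 + 5/8)^2 + (v - 3/2)/(v^4/8 - 11*v^3/16 + 23*v/16 + 5/8) + (v + 5/2)/(v^4/8 - 11*v^3/16 + 23*v/16 + 5/8)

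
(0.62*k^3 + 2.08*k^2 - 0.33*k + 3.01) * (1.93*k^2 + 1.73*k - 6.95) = 1.1966*k^5 + 5.087*k^4 - 1.3475*k^3 - 9.2176*k^2 + 7.5008*k - 20.9195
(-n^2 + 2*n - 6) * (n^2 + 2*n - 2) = -n^4 - 16*n + 12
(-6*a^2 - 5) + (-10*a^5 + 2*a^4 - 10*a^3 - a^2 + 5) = -10*a^5 + 2*a^4 - 10*a^3 - 7*a^2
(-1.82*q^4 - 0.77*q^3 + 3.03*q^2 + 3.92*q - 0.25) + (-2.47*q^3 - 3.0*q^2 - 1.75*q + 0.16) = -1.82*q^4 - 3.24*q^3 + 0.0299999999999998*q^2 + 2.17*q - 0.09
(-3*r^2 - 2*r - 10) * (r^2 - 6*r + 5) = -3*r^4 + 16*r^3 - 13*r^2 + 50*r - 50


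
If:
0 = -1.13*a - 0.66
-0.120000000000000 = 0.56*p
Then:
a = -0.58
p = -0.21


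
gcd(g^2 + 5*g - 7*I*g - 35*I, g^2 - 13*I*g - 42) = g - 7*I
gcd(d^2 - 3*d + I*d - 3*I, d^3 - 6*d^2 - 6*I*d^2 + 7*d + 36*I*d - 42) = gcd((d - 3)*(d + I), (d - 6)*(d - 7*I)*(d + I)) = d + I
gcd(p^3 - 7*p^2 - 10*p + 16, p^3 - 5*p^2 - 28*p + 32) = p^2 - 9*p + 8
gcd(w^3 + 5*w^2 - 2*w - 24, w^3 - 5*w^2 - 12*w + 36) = w^2 + w - 6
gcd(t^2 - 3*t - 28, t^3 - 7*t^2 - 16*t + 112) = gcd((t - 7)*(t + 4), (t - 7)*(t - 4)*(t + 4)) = t^2 - 3*t - 28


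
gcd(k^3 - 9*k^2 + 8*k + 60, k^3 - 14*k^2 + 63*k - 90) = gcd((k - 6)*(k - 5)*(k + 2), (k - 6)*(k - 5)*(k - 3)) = k^2 - 11*k + 30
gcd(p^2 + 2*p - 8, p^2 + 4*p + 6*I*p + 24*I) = p + 4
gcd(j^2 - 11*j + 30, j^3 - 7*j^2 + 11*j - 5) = j - 5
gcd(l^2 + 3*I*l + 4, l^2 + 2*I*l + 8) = l + 4*I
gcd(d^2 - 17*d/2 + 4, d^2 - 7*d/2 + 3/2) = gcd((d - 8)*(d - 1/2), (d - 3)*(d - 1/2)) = d - 1/2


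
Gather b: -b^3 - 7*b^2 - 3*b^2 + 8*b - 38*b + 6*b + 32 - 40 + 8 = -b^3 - 10*b^2 - 24*b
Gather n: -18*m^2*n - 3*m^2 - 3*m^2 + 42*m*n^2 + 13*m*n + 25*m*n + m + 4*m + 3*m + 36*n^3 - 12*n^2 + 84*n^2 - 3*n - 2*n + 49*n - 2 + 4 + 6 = -6*m^2 + 8*m + 36*n^3 + n^2*(42*m + 72) + n*(-18*m^2 + 38*m + 44) + 8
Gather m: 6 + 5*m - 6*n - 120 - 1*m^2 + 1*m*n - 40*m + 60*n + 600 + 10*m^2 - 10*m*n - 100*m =9*m^2 + m*(-9*n - 135) + 54*n + 486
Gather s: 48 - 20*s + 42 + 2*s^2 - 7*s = 2*s^2 - 27*s + 90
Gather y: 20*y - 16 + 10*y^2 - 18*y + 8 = 10*y^2 + 2*y - 8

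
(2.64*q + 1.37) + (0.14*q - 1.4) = 2.78*q - 0.0299999999999998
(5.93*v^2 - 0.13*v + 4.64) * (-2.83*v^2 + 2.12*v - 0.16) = -16.7819*v^4 + 12.9395*v^3 - 14.3556*v^2 + 9.8576*v - 0.7424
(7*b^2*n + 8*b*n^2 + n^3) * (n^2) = 7*b^2*n^3 + 8*b*n^4 + n^5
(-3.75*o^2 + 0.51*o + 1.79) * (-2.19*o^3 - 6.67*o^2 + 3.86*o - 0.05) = 8.2125*o^5 + 23.8956*o^4 - 21.7968*o^3 - 9.7832*o^2 + 6.8839*o - 0.0895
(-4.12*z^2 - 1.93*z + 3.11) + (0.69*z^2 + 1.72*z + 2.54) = -3.43*z^2 - 0.21*z + 5.65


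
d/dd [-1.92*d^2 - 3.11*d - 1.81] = -3.84*d - 3.11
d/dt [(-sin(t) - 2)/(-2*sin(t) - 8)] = cos(t)/(sin(t) + 4)^2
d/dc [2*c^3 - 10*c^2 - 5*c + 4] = 6*c^2 - 20*c - 5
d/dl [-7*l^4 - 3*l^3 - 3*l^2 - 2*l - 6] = -28*l^3 - 9*l^2 - 6*l - 2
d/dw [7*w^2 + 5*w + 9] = 14*w + 5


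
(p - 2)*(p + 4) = p^2 + 2*p - 8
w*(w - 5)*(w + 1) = w^3 - 4*w^2 - 5*w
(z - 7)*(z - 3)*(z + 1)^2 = z^4 - 8*z^3 + 2*z^2 + 32*z + 21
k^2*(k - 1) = k^3 - k^2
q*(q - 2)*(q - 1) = q^3 - 3*q^2 + 2*q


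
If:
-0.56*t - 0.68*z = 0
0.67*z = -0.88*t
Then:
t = 0.00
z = 0.00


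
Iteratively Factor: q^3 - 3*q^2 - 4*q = (q)*(q^2 - 3*q - 4) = q*(q - 4)*(q + 1)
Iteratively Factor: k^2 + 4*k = (k + 4)*(k)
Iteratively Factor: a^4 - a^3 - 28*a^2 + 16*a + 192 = (a - 4)*(a^3 + 3*a^2 - 16*a - 48) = (a - 4)*(a + 3)*(a^2 - 16) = (a - 4)*(a + 3)*(a + 4)*(a - 4)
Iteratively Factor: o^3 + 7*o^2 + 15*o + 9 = (o + 1)*(o^2 + 6*o + 9) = (o + 1)*(o + 3)*(o + 3)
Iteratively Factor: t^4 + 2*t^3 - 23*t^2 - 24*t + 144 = (t + 4)*(t^3 - 2*t^2 - 15*t + 36) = (t - 3)*(t + 4)*(t^2 + t - 12) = (t - 3)*(t + 4)^2*(t - 3)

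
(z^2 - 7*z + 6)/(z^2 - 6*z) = (z - 1)/z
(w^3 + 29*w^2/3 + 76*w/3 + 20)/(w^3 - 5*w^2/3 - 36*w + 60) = (3*w^2 + 11*w + 10)/(3*w^2 - 23*w + 30)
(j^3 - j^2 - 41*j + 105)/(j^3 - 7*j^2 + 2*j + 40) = (j^2 + 4*j - 21)/(j^2 - 2*j - 8)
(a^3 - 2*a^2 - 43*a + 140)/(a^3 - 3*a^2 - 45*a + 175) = (a - 4)/(a - 5)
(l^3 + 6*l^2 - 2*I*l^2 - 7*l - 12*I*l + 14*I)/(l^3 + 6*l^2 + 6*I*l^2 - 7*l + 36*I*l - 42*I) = (l - 2*I)/(l + 6*I)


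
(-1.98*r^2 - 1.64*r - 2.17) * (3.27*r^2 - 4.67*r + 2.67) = -6.4746*r^4 + 3.8838*r^3 - 4.7237*r^2 + 5.7551*r - 5.7939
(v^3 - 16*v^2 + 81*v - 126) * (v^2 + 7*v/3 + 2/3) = v^5 - 41*v^4/3 + 133*v^3/3 + 157*v^2/3 - 240*v - 84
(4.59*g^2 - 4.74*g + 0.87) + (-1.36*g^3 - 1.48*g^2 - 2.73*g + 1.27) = -1.36*g^3 + 3.11*g^2 - 7.47*g + 2.14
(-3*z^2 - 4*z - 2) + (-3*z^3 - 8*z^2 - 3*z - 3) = -3*z^3 - 11*z^2 - 7*z - 5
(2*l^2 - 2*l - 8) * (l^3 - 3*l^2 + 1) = 2*l^5 - 8*l^4 - 2*l^3 + 26*l^2 - 2*l - 8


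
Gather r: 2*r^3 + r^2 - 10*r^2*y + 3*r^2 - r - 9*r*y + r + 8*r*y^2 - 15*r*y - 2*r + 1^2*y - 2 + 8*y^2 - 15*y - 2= 2*r^3 + r^2*(4 - 10*y) + r*(8*y^2 - 24*y - 2) + 8*y^2 - 14*y - 4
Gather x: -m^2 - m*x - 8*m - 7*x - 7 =-m^2 - 8*m + x*(-m - 7) - 7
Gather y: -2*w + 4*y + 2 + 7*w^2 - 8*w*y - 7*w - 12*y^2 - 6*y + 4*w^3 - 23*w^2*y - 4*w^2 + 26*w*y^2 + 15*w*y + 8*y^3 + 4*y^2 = 4*w^3 + 3*w^2 - 9*w + 8*y^3 + y^2*(26*w - 8) + y*(-23*w^2 + 7*w - 2) + 2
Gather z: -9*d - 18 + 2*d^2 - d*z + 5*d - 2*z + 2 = 2*d^2 - 4*d + z*(-d - 2) - 16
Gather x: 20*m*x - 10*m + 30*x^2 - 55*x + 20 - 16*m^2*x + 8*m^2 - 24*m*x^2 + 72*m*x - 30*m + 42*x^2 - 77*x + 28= 8*m^2 - 40*m + x^2*(72 - 24*m) + x*(-16*m^2 + 92*m - 132) + 48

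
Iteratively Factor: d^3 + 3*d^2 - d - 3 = (d + 1)*(d^2 + 2*d - 3) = (d - 1)*(d + 1)*(d + 3)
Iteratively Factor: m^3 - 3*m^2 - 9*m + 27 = (m + 3)*(m^2 - 6*m + 9) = (m - 3)*(m + 3)*(m - 3)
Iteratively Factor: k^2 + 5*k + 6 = (k + 3)*(k + 2)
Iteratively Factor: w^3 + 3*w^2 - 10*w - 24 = (w + 4)*(w^2 - w - 6) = (w + 2)*(w + 4)*(w - 3)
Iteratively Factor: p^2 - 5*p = (p)*(p - 5)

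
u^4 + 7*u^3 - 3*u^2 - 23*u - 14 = (u - 2)*(u + 1)^2*(u + 7)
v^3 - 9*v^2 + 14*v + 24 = (v - 6)*(v - 4)*(v + 1)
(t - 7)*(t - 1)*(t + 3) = t^3 - 5*t^2 - 17*t + 21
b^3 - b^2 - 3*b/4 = b*(b - 3/2)*(b + 1/2)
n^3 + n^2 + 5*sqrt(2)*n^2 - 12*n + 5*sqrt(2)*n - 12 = (n + 1)*(n - sqrt(2))*(n + 6*sqrt(2))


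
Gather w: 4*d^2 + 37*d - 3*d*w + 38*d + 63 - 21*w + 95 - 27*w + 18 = 4*d^2 + 75*d + w*(-3*d - 48) + 176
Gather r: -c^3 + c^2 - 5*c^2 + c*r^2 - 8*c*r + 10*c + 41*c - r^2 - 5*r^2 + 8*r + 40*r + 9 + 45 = -c^3 - 4*c^2 + 51*c + r^2*(c - 6) + r*(48 - 8*c) + 54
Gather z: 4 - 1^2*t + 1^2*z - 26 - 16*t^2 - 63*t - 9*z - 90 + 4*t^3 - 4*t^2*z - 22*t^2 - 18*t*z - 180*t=4*t^3 - 38*t^2 - 244*t + z*(-4*t^2 - 18*t - 8) - 112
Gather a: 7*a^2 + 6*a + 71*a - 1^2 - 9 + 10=7*a^2 + 77*a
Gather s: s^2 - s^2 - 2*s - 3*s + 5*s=0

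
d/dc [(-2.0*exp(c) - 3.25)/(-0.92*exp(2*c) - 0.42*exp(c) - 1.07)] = (-1.84*exp(2*c) - 5.98*exp(c) + 0.775)*exp(c)/(0.8464*exp(4*c) + 0.7728*exp(3*c) + 2.1452*exp(2*c) + 0.8988*exp(c) + 1.1449)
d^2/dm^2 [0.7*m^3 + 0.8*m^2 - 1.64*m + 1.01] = 4.2*m + 1.6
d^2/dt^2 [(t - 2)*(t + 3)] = 2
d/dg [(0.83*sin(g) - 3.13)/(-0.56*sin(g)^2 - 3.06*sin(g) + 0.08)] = (0.4648*sin(g)^2 - 3.5056*sin(g) - 9.5114)*cos(g)/(0.3136*sin(g)^4 + 3.4272*sin(g)^3 + 9.274*sin(g)^2 - 0.4896*sin(g) + 0.0064)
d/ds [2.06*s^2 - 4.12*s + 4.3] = 4.12*s - 4.12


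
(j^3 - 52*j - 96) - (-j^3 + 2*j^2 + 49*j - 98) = 2*j^3 - 2*j^2 - 101*j + 2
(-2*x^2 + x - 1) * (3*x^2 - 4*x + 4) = -6*x^4 + 11*x^3 - 15*x^2 + 8*x - 4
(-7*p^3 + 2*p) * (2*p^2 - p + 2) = -14*p^5 + 7*p^4 - 10*p^3 - 2*p^2 + 4*p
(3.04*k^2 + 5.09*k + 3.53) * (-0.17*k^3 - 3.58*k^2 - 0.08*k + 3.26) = -0.5168*k^5 - 11.7485*k^4 - 19.0655*k^3 - 3.1342*k^2 + 16.311*k + 11.5078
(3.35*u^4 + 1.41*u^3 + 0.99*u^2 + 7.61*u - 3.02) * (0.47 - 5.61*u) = -18.7935*u^5 - 6.3356*u^4 - 4.8912*u^3 - 42.2268*u^2 + 20.5189*u - 1.4194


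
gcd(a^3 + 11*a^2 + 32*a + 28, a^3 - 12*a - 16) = a^2 + 4*a + 4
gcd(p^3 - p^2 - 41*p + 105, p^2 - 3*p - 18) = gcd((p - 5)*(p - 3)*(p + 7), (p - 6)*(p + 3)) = 1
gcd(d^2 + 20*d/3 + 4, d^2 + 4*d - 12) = d + 6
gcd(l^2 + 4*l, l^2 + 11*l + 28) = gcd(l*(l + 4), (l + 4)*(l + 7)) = l + 4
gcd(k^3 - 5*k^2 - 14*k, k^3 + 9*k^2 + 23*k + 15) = 1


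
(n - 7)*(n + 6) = n^2 - n - 42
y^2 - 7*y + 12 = (y - 4)*(y - 3)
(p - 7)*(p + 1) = p^2 - 6*p - 7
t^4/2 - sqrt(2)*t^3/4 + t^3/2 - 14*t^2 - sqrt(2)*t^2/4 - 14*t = t*(t/2 + 1/2)*(t - 4*sqrt(2))*(t + 7*sqrt(2)/2)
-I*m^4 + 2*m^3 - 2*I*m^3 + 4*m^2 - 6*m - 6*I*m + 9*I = (m + 3)*(m - I)*(m + 3*I)*(-I*m + I)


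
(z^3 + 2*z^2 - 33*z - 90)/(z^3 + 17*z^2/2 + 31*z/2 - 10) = 2*(z^2 - 3*z - 18)/(2*z^2 + 7*z - 4)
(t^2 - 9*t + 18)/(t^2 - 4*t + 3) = (t - 6)/(t - 1)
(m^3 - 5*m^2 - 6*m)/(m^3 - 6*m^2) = (m + 1)/m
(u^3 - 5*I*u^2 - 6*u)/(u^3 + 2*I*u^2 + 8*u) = (u - 3*I)/(u + 4*I)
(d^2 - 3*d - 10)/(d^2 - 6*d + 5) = (d + 2)/(d - 1)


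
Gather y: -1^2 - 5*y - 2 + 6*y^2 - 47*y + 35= 6*y^2 - 52*y + 32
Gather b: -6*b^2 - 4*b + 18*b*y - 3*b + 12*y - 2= -6*b^2 + b*(18*y - 7) + 12*y - 2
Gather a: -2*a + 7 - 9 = -2*a - 2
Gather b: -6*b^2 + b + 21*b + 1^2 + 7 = -6*b^2 + 22*b + 8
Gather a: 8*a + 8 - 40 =8*a - 32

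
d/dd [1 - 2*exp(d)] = -2*exp(d)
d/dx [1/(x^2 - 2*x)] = 2*(1 - x)/(x^2*(x - 2)^2)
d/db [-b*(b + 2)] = -2*b - 2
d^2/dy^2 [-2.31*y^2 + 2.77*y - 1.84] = -4.62000000000000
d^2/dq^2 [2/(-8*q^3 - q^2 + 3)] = 4*(-4*q^2*(12*q + 1)^2 + (24*q + 1)*(8*q^3 + q^2 - 3))/(8*q^3 + q^2 - 3)^3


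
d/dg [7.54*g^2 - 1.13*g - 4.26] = 15.08*g - 1.13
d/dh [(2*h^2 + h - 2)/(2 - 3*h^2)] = (3*h^2 - 4*h + 2)/(9*h^4 - 12*h^2 + 4)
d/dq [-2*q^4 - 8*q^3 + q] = -8*q^3 - 24*q^2 + 1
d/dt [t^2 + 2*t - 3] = 2*t + 2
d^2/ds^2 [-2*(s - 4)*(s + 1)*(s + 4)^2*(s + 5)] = -40*s^3 - 240*s^2 - 156*s + 560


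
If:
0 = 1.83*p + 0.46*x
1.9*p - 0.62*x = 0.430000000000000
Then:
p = 0.10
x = -0.39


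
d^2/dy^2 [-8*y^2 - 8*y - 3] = -16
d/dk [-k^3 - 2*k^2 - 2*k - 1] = -3*k^2 - 4*k - 2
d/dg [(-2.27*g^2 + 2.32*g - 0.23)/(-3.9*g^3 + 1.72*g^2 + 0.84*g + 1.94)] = (-8.853*g^4 + 18.096*g^3 - 8.5882*g^2 - 8.0164*g + 4.694)/(15.21*g^6 - 13.416*g^5 - 3.5936*g^4 - 12.2424*g^3 + 7.3792*g^2 + 3.2592*g + 3.7636)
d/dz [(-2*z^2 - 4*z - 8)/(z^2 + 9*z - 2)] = 2*(-7*z^2 + 12*z + 40)/(z^4 + 18*z^3 + 77*z^2 - 36*z + 4)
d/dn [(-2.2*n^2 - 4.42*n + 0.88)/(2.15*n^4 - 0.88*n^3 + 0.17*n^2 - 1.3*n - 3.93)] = (9.46*n^5 + 26.573*n^4 - 15.3472*n^3 + 5.9346*n^2 + 16.9928*n + 18.5146)/(4.6225*n^8 - 3.784*n^7 + 1.5054*n^6 - 5.8892*n^5 - 14.5821*n^4 + 6.4748*n^3 + 0.3538*n^2 + 10.218*n + 15.4449)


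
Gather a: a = a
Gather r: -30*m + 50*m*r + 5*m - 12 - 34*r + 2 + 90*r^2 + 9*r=-25*m + 90*r^2 + r*(50*m - 25) - 10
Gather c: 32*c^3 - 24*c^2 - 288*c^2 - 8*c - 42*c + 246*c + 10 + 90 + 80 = 32*c^3 - 312*c^2 + 196*c + 180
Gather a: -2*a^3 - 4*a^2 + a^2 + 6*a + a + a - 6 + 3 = -2*a^3 - 3*a^2 + 8*a - 3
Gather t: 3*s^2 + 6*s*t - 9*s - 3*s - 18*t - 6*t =3*s^2 - 12*s + t*(6*s - 24)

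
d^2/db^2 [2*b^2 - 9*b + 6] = 4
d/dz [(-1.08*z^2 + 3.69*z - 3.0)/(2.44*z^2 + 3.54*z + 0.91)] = (-12.8268*z^2 + 12.6744*z + 13.9779)/(5.9536*z^4 + 17.2752*z^3 + 16.9724*z^2 + 6.4428*z + 0.8281)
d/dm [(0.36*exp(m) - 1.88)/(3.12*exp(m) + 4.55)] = 7.5036*exp(m)/(3.12*exp(m) + 4.55)^2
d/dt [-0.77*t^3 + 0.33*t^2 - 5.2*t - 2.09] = -2.31*t^2 + 0.66*t - 5.2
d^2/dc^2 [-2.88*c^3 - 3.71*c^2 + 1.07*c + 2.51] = -17.28*c - 7.42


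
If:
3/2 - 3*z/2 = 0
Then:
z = 1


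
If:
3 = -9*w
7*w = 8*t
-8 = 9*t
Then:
No Solution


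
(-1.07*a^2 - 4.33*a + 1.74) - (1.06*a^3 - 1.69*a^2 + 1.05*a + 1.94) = -1.06*a^3 + 0.62*a^2 - 5.38*a - 0.2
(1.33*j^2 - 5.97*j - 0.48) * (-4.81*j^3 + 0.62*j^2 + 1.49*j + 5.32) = -6.3973*j^5 + 29.5403*j^4 + 0.5891*j^3 - 2.1173*j^2 - 32.4756*j - 2.5536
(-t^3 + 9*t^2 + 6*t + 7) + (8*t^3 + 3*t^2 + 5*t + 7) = 7*t^3 + 12*t^2 + 11*t + 14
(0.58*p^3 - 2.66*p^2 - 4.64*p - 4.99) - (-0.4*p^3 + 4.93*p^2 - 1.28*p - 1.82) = 0.98*p^3 - 7.59*p^2 - 3.36*p - 3.17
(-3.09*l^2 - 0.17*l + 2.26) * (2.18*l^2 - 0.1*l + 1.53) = -6.7362*l^4 - 0.0616*l^3 + 0.216100000000001*l^2 - 0.4861*l + 3.4578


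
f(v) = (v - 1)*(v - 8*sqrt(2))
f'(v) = 2*v - 8*sqrt(2) - 1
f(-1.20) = 27.53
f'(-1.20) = -14.71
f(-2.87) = 54.89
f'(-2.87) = -18.05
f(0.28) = 7.94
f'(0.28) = -11.75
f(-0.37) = 16.01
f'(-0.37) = -13.05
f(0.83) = 1.78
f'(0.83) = -10.65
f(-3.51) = 66.85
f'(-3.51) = -19.33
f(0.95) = 0.52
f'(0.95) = -10.41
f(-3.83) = 73.14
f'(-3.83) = -19.97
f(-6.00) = 121.20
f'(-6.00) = -24.31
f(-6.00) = 121.20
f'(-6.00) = -24.31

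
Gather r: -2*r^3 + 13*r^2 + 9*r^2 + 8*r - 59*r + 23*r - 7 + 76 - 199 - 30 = -2*r^3 + 22*r^2 - 28*r - 160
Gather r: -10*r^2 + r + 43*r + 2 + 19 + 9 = -10*r^2 + 44*r + 30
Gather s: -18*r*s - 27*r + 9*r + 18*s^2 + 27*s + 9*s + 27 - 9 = -18*r + 18*s^2 + s*(36 - 18*r) + 18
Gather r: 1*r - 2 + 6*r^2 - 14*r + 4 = 6*r^2 - 13*r + 2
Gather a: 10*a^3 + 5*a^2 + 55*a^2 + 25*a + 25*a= 10*a^3 + 60*a^2 + 50*a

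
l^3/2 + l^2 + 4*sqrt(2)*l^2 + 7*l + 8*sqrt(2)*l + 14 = (l/2 + sqrt(2)/2)*(l + 2)*(l + 7*sqrt(2))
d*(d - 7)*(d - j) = d^3 - d^2*j - 7*d^2 + 7*d*j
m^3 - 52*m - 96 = (m - 8)*(m + 2)*(m + 6)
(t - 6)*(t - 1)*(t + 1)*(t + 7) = t^4 + t^3 - 43*t^2 - t + 42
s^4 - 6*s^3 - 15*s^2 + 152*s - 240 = (s - 4)^2*(s - 3)*(s + 5)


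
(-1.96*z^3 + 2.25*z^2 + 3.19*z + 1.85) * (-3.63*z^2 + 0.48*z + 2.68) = 7.1148*z^5 - 9.1083*z^4 - 15.7525*z^3 + 0.8457*z^2 + 9.4372*z + 4.958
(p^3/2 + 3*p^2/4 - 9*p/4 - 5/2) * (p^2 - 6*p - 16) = p^5/2 - 9*p^4/4 - 59*p^3/4 - p^2 + 51*p + 40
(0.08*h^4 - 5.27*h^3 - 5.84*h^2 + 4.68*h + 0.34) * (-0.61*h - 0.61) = -0.0488*h^5 + 3.1659*h^4 + 6.7771*h^3 + 0.7076*h^2 - 3.0622*h - 0.2074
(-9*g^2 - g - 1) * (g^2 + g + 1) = -9*g^4 - 10*g^3 - 11*g^2 - 2*g - 1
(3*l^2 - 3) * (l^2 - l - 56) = 3*l^4 - 3*l^3 - 171*l^2 + 3*l + 168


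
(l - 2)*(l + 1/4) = l^2 - 7*l/4 - 1/2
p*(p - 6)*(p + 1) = p^3 - 5*p^2 - 6*p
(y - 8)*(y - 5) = y^2 - 13*y + 40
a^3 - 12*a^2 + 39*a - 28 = (a - 7)*(a - 4)*(a - 1)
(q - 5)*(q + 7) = q^2 + 2*q - 35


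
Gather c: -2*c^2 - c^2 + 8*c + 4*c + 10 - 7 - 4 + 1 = -3*c^2 + 12*c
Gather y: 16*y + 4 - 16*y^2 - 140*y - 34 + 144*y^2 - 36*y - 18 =128*y^2 - 160*y - 48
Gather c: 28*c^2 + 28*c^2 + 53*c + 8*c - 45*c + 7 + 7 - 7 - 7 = 56*c^2 + 16*c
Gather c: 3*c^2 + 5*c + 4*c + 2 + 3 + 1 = 3*c^2 + 9*c + 6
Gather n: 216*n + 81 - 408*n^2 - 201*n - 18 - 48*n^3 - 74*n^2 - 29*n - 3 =-48*n^3 - 482*n^2 - 14*n + 60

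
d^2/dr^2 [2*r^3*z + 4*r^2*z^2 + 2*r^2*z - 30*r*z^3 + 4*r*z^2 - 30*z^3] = 4*z*(3*r + 2*z + 1)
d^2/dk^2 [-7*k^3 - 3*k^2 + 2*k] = -42*k - 6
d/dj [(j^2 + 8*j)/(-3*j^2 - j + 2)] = (23*j^2 + 4*j + 16)/(9*j^4 + 6*j^3 - 11*j^2 - 4*j + 4)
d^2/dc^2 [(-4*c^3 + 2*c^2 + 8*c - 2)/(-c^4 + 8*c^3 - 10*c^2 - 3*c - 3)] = 4*(2*c^9 - 3*c^8 - 60*c^7 + 330*c^6 - 918*c^5 + 1722*c^4 - 1190*c^3 - 222*c^2 + 576*c + 6)/(c^12 - 24*c^11 + 222*c^10 - 983*c^9 + 2085*c^8 - 1788*c^7 + 343*c^6 - 702*c^5 + 765*c^4 + 351*c^3 + 351*c^2 + 81*c + 27)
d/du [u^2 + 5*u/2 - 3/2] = 2*u + 5/2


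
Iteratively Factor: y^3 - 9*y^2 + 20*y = (y - 5)*(y^2 - 4*y) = y*(y - 5)*(y - 4)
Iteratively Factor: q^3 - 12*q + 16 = (q + 4)*(q^2 - 4*q + 4) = (q - 2)*(q + 4)*(q - 2)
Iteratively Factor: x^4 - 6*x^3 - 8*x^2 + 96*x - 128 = (x - 4)*(x^3 - 2*x^2 - 16*x + 32) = (x - 4)*(x - 2)*(x^2 - 16) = (x - 4)*(x - 2)*(x + 4)*(x - 4)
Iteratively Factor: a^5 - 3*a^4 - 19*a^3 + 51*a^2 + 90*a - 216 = (a - 4)*(a^4 + a^3 - 15*a^2 - 9*a + 54) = (a - 4)*(a - 2)*(a^3 + 3*a^2 - 9*a - 27) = (a - 4)*(a - 3)*(a - 2)*(a^2 + 6*a + 9) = (a - 4)*(a - 3)*(a - 2)*(a + 3)*(a + 3)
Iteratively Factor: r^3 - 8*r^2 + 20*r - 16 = (r - 4)*(r^2 - 4*r + 4) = (r - 4)*(r - 2)*(r - 2)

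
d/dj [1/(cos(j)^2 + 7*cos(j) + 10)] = (2*cos(j) + 7)*sin(j)/(cos(j)^2 + 7*cos(j) + 10)^2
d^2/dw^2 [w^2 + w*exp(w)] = w*exp(w) + 2*exp(w) + 2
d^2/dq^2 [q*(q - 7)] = 2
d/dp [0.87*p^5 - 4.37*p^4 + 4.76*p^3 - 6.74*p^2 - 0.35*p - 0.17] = 4.35*p^4 - 17.48*p^3 + 14.28*p^2 - 13.48*p - 0.35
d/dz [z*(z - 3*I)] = 2*z - 3*I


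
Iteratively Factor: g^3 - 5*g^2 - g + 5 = (g - 5)*(g^2 - 1) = (g - 5)*(g + 1)*(g - 1)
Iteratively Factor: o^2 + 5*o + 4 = (o + 4)*(o + 1)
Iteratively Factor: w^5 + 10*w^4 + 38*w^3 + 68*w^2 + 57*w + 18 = (w + 1)*(w^4 + 9*w^3 + 29*w^2 + 39*w + 18) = (w + 1)*(w + 2)*(w^3 + 7*w^2 + 15*w + 9) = (w + 1)*(w + 2)*(w + 3)*(w^2 + 4*w + 3) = (w + 1)^2*(w + 2)*(w + 3)*(w + 3)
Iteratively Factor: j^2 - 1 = (j - 1)*(j + 1)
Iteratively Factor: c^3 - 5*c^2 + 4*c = (c - 4)*(c^2 - c) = c*(c - 4)*(c - 1)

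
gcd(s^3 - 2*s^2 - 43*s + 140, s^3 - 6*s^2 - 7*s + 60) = s^2 - 9*s + 20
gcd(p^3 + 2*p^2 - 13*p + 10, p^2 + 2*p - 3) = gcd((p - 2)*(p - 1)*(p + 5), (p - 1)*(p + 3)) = p - 1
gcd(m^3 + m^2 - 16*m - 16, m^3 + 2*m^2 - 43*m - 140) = m + 4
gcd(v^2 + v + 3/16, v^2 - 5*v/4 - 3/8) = v + 1/4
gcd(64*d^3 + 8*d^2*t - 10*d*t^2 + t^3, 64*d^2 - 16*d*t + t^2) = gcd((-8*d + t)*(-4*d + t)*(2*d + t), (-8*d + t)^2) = -8*d + t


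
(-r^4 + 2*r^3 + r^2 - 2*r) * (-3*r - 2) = 3*r^5 - 4*r^4 - 7*r^3 + 4*r^2 + 4*r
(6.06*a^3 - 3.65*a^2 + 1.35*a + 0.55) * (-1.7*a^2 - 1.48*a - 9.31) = -10.302*a^5 - 2.7638*a^4 - 53.3116*a^3 + 31.0485*a^2 - 13.3825*a - 5.1205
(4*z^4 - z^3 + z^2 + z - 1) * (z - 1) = 4*z^5 - 5*z^4 + 2*z^3 - 2*z + 1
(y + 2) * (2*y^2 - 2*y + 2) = 2*y^3 + 2*y^2 - 2*y + 4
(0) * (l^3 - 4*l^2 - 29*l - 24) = 0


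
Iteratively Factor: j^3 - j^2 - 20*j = (j - 5)*(j^2 + 4*j) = (j - 5)*(j + 4)*(j)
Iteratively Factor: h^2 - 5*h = (h - 5)*(h)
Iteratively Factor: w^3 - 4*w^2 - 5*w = (w + 1)*(w^2 - 5*w) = (w - 5)*(w + 1)*(w)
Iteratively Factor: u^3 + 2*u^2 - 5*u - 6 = (u + 1)*(u^2 + u - 6) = (u - 2)*(u + 1)*(u + 3)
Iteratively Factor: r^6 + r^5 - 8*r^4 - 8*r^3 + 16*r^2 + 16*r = (r + 1)*(r^5 - 8*r^3 + 16*r) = r*(r + 1)*(r^4 - 8*r^2 + 16) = r*(r + 1)*(r + 2)*(r^3 - 2*r^2 - 4*r + 8) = r*(r + 1)*(r + 2)^2*(r^2 - 4*r + 4) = r*(r - 2)*(r + 1)*(r + 2)^2*(r - 2)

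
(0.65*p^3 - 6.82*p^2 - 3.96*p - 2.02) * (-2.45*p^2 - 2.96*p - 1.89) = -1.5925*p^5 + 14.785*p^4 + 28.6607*p^3 + 29.5604*p^2 + 13.4636*p + 3.8178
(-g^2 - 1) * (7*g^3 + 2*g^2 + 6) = -7*g^5 - 2*g^4 - 7*g^3 - 8*g^2 - 6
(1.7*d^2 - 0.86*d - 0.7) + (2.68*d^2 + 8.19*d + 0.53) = 4.38*d^2 + 7.33*d - 0.17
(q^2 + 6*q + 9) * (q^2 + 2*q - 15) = q^4 + 8*q^3 + 6*q^2 - 72*q - 135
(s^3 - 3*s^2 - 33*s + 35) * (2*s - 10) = 2*s^4 - 16*s^3 - 36*s^2 + 400*s - 350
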